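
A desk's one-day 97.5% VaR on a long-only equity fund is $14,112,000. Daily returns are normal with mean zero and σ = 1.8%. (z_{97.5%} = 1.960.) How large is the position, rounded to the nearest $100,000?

VaR as a fraction of value: z·σ = 1.960 × 1.8% = 3.528%.
Position = $14,112,000 / 0.03528 = $400,000,000.

$400,000,000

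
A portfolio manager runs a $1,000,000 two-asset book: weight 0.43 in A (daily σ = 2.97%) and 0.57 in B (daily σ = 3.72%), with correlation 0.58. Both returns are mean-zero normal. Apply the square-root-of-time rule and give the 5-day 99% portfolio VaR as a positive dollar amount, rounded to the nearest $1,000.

$158,000

σ_p = √(0.43²·2.97² + 0.57²·3.72² + 2·0.58·0.43·0.57·2.97·3.72) = 3.044%.
σ_{5d} = 3.044% × √5 = 6.807%.
z(99%) = 2.326.
VaR = 2.326 × 6.807% = 15.833%; on $1,000,000 that is $158,330.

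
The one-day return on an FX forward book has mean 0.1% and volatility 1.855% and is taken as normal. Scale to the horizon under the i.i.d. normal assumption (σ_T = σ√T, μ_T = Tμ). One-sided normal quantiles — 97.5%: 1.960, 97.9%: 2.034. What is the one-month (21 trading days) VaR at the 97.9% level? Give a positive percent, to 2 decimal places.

σ_{21d} = 1.855% × √21 = 8.501%; μ_{21d} = 21 × 0.1% = 2.100%.
VaR = −(2.100%) + 2.034 × 8.501% = 15.191%.

15.19%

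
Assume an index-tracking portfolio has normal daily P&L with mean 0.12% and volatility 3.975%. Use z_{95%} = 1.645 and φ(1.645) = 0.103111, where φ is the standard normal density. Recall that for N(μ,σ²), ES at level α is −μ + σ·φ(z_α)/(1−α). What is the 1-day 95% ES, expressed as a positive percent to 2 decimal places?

Tail multiplier: φ(z)/(1−α) = 0.103111 / 0.05 = 2.062.
ES = −(0.12%) + 3.975% × 2.062 = 8.076%.

8.08%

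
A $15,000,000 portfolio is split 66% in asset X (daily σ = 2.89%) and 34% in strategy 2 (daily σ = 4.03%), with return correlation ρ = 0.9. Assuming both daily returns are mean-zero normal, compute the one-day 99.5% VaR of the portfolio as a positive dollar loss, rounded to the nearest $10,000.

$1,240,000

σ_p² = 0.66²·2.89² + 0.34²·4.03² + 2·0.9·0.66·0.34·2.89·4.03 = 10.2200 (%²).
σ_p = √10.2200 = 3.197%.
At 99.5%, z = 2.576.
VaR = 2.576 × 3.197% = 8.235%; on $15,000,000 that is $1,235,250.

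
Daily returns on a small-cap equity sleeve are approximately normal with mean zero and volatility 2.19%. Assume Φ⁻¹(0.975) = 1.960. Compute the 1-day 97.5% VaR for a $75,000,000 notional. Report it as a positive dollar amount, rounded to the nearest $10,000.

VaR = z·σ = 1.960 × 2.19% = 4.292%.
On $75,000,000: 0.04292 × $75,000,000 = $3,219,000.

$3,220,000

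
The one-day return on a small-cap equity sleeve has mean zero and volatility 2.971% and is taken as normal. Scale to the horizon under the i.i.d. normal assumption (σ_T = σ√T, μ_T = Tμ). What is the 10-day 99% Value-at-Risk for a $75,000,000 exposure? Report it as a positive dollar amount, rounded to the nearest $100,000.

$16,400,000

At 99%, z = 2.326.
σ_{10d} = 2.971% × √10 = 9.395%.
VaR = 2.326 × 9.395% = 21.853%.
On $75,000,000: 0.21853 × $75,000,000 = $16,389,750.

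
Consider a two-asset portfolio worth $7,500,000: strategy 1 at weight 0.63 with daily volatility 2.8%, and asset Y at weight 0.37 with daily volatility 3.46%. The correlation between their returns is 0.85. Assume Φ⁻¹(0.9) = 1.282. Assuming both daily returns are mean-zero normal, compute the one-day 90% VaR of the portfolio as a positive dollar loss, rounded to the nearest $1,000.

σ_p² = 0.63²·2.8² + 0.37²·3.46² + 2·0.85·0.63·0.37·2.8·3.46 = 8.5897 (%²).
σ_p = √8.5897 = 2.931%.
VaR = 1.282 × 2.931% = 3.758%; on $7,500,000 that is $281,850.

$282,000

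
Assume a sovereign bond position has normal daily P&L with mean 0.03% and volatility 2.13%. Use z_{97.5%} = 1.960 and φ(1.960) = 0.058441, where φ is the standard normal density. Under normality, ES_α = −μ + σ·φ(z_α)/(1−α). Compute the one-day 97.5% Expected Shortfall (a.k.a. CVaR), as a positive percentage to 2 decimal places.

Tail multiplier: φ(z)/(1−α) = 0.058441 / 0.025 = 2.338.
ES = −(0.03%) + 2.13% × 2.338 = 4.950%.

4.95%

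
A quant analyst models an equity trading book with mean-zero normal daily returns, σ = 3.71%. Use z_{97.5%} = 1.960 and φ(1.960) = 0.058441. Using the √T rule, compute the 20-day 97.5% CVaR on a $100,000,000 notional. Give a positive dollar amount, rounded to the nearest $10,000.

$38,790,000

σ_{20d} = 3.71% × √20 = 16.592%.
ES multiplier = φ(z)/(1−α) = 0.058441/0.025 = 2.338.
ES = 16.592% × 2.338 = 38.792%; on $100,000,000: $38,792,000.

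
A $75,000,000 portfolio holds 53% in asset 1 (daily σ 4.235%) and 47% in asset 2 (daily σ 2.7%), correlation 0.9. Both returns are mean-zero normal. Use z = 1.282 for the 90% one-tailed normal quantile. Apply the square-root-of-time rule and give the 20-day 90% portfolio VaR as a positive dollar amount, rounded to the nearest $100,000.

$14,800,000

σ_p = √(0.53²·4.235² + 0.47²·2.7² + 2·0.9·0.53·0.47·4.235·2.7) = 3.432%.
σ_{20d} = 3.432% × √20 = 15.348%.
VaR = 1.282 × 15.348% = 19.676%; on $75,000,000 that is $14,757,000.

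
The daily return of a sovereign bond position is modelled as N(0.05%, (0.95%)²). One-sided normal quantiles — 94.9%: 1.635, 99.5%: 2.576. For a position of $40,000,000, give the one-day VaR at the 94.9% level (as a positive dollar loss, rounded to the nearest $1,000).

$601,000

VaR = −μ + z·σ = −(0.05%) + 1.635 × 0.95% = 1.503%.
On $40,000,000: 0.01503 × $40,000,000 = $601,200.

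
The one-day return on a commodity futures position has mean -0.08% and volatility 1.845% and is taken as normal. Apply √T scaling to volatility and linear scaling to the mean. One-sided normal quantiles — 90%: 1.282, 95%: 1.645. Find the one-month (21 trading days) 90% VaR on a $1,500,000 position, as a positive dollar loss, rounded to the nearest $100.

$187,800

σ_{21d} = 1.845% × √21 = 8.455%; μ_{21d} = 21 × -0.08% = -1.680%.
VaR = −(-1.680%) + 1.282 × 8.455% = 12.519%.
On $1,500,000: 0.12519 × $1,500,000 = $187,785.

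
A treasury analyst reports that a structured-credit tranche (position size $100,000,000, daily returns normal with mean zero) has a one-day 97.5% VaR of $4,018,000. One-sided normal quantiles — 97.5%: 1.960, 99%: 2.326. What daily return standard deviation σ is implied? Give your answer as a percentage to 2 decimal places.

2.05%

VaR as a fraction: $4,018,000 / $100,000,000 = 4.018%.
σ = VaR / z = 4.018% / 1.960 = 2.050%.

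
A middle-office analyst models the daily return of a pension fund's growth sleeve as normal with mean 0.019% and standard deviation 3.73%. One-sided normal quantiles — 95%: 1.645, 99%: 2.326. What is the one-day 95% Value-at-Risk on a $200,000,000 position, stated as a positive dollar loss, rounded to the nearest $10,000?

$12,230,000

VaR = −μ + z·σ = −(0.019%) + 1.645 × 3.73% = 6.117%.
On $200,000,000: 0.06117 × $200,000,000 = $12,234,000.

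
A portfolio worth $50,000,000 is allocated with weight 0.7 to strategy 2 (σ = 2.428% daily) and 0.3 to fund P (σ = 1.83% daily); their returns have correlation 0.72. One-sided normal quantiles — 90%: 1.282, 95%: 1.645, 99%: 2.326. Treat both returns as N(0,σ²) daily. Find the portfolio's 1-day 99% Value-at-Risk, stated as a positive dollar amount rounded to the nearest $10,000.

σ_p² = 0.7²·2.428² + 0.3²·1.83² + 2·0.72·0.7·0.3·2.428·1.83 = 4.5337 (%²).
σ_p = √4.5337 = 2.129%.
VaR = 2.326 × 2.129% = 4.952%; on $50,000,000 that is $2,476,000.

$2,480,000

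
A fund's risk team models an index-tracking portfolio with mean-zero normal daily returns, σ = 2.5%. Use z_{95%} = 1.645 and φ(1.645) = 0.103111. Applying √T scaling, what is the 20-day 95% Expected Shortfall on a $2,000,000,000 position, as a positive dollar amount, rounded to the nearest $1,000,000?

$461,000,000

σ_{20d} = 2.5% × √20 = 11.180%.
ES multiplier = φ(z)/(1−α) = 0.103111/0.05 = 2.062.
ES = 11.180% × 2.062 = 23.053%; on $2,000,000,000: $461,060,000.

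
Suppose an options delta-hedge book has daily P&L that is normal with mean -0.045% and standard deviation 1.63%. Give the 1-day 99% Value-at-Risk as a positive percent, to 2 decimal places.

At 99% one-sided, z = 2.326.
VaR = −μ + z·σ = −(-0.045%) + 2.326 × 1.63% = 3.836%.

3.84%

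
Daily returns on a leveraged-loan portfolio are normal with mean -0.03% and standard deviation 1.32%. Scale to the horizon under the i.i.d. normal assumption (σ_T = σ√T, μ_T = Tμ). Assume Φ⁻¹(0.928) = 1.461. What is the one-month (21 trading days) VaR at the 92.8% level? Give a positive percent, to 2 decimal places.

9.47%

σ_{21d} = 1.32% × √21 = 6.049%; μ_{21d} = 21 × -0.03% = -0.630%.
VaR = −(-0.630%) + 1.461 × 6.049% = 9.468%.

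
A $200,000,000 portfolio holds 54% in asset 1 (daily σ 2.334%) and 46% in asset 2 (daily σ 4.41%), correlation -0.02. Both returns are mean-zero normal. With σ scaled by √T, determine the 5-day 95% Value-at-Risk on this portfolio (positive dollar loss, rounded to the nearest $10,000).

$17,410,000

σ_p = √(0.54²·2.334² + 0.46²·4.41² + 2·-0.02·0.54·0.46·2.334·4.41) = 2.367%.
σ_{5d} = 2.367% × √5 = 5.293%.
z(95%) = 1.645.
VaR = 1.645 × 5.293% = 8.707%; on $200,000,000 that is $17,414,000.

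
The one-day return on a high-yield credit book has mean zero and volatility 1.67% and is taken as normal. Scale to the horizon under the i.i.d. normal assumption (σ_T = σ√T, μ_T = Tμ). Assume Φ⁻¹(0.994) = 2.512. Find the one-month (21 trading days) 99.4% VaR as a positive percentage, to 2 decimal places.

19.22%

σ_{21d} = 1.67% × √21 = 7.653%.
VaR = 2.512 × 7.653% = 19.224%.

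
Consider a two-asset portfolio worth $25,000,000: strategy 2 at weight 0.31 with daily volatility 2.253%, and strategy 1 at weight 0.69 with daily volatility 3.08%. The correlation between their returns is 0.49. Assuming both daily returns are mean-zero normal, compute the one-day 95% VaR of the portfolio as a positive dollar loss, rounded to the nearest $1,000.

$1,045,000

σ_p² = 0.31²·2.253² + 0.69²·3.08² + 2·0.49·0.31·0.69·2.253·3.08 = 6.4589 (%²).
σ_p = √6.4589 = 2.541%.
At 95%, z = 1.645.
VaR = 1.645 × 2.541% = 4.180%; on $25,000,000 that is $1,045,000.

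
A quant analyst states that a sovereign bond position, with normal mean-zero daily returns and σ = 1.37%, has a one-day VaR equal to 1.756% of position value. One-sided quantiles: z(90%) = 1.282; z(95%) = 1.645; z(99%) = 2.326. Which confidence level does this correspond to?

Implied z = VaR/σ = 1.756 / 1.37 = 1.282.
This matches z(90%) = 1.282.

90%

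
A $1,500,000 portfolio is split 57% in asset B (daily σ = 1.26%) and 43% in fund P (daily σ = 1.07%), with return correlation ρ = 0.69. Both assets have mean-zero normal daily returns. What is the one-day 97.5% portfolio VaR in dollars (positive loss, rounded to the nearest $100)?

$32,000

σ_p² = 0.57²·1.26² + 0.43²·1.07² + 2·0.69·0.57·0.43·1.26·1.07 = 1.1835 (%²).
σ_p = √1.1835 = 1.088%.
At 97.5%, z = 1.960.
VaR = 1.960 × 1.088% = 2.132%; on $1,500,000 that is $31,980.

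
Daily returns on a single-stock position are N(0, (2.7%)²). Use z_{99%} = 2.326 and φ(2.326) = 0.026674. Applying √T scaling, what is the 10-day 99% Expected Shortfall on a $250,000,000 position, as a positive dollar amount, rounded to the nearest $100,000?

σ_{10d} = 2.7% × √10 = 8.538%.
ES multiplier = φ(z)/(1−α) = 0.026674/0.01 = 2.667.
ES = 8.538% × 2.667 = 22.771%; on $250,000,000: $56,927,500.

$56,900,000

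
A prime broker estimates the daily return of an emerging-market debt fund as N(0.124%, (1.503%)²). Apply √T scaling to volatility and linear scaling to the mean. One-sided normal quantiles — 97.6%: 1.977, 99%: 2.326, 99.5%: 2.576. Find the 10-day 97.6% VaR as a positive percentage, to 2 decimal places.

8.16%

σ_{10d} = 1.503% × √10 = 4.753%; μ_{10d} = 10 × 0.124% = 1.240%.
VaR = −(1.240%) + 1.977 × 4.753% = 8.157%.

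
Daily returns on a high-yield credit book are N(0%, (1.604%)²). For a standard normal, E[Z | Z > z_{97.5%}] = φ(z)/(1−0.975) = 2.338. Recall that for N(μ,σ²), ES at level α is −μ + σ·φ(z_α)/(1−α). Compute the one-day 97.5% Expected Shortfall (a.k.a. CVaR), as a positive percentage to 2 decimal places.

3.75%

ES = 1.604% × 2.338 = 3.750%.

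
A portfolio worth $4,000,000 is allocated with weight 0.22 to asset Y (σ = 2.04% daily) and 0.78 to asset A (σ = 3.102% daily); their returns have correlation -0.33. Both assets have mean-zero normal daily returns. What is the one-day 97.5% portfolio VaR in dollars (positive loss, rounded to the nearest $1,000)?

$181,000

σ_p² = 0.22²·2.04² + 0.78²·3.102² + 2·-0.33·0.22·0.78·2.04·3.102 = 5.3390 (%²).
σ_p = √5.3390 = 2.311%.
At 97.5%, z = 1.960.
VaR = 1.960 × 2.311% = 4.530%; on $4,000,000 that is $181,200.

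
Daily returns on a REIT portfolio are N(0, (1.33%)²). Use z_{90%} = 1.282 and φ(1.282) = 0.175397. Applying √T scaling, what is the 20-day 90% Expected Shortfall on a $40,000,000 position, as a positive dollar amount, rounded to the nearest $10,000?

$4,170,000

σ_{20d} = 1.33% × √20 = 5.948%.
ES multiplier = φ(z)/(1−α) = 0.175397/0.1 = 1.754.
ES = 5.948% × 1.754 = 10.433%; on $40,000,000: $4,173,200.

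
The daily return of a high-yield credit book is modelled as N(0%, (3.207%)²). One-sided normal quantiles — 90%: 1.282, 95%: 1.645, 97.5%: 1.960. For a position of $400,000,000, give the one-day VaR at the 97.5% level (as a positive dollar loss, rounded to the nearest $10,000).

VaR = z·σ = 1.960 × 3.207% = 6.286%.
On $400,000,000: 0.06286 × $400,000,000 = $25,144,000.

$25,140,000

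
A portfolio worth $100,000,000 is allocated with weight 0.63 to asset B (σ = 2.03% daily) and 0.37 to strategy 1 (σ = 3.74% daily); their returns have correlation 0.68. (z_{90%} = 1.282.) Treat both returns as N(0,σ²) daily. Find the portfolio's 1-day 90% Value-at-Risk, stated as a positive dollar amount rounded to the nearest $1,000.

$3,129,000

σ_p² = 0.63²·2.03² + 0.37²·3.74² + 2·0.68·0.63·0.37·2.03·3.74 = 5.9573 (%²).
σ_p = √5.9573 = 2.441%.
VaR = 1.282 × 2.441% = 3.129%; on $100,000,000 that is $3,129,000.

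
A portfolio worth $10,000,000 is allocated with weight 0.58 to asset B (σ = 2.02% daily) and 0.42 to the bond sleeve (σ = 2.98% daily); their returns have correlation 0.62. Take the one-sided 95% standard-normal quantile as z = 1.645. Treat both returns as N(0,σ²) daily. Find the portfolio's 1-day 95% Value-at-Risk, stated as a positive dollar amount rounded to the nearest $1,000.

σ_p² = 0.58²·2.02² + 0.42²·2.98² + 2·0.62·0.58·0.42·2.02·2.98 = 4.7575 (%²).
σ_p = √4.7575 = 2.181%.
VaR = 1.645 × 2.181% = 3.588%; on $10,000,000 that is $358,800.

$359,000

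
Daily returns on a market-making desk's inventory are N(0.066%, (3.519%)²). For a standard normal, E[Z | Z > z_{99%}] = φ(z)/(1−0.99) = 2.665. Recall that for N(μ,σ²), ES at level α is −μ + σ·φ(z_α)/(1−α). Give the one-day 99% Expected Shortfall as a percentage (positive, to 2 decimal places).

ES = −(0.066%) + 3.519% × 2.665 = 9.312%.

9.31%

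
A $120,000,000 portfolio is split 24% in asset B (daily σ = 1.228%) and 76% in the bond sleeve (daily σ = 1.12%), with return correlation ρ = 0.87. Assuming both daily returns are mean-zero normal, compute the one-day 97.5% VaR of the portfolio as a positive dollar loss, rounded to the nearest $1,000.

σ_p² = 0.24²·1.228² + 0.76²·1.12² + 2·0.87·0.24·0.76·1.228·1.12 = 1.2479 (%²).
σ_p = √1.2479 = 1.117%.
At 97.5%, z = 1.960.
VaR = 1.960 × 1.117% = 2.189%; on $120,000,000 that is $2,626,800.

$2,627,000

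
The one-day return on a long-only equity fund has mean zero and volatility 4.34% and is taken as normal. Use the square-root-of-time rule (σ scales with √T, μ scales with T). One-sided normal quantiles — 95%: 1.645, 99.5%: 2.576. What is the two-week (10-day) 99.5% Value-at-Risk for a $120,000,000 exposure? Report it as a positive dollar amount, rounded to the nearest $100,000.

$42,400,000

σ_{10d} = 4.34% × √10 = 13.724%.
VaR = 2.576 × 13.724% = 35.353%.
On $120,000,000: 0.35353 × $120,000,000 = $42,423,600.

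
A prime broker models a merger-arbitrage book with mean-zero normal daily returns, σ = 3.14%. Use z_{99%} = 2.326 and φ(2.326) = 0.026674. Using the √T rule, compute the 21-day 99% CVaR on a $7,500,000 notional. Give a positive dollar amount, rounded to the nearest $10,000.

σ_{21d} = 3.14% × √21 = 14.389%.
ES multiplier = φ(z)/(1−α) = 0.026674/0.01 = 2.667.
ES = 14.389% × 2.667 = 38.375%; on $7,500,000: $2,878,125.

$2,880,000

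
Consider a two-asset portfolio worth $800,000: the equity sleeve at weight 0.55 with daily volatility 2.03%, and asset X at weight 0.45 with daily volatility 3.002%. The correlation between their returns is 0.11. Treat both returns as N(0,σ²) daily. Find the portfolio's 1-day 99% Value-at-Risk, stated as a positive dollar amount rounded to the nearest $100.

$34,300

σ_p² = 0.55²·2.03² + 0.45²·3.002² + 2·0.11·0.55·0.45·2.03·3.002 = 3.4033 (%²).
σ_p = √3.4033 = 1.845%.
At 99%, z = 2.326.
VaR = 2.326 × 1.845% = 4.291%; on $800,000 that is $34,328.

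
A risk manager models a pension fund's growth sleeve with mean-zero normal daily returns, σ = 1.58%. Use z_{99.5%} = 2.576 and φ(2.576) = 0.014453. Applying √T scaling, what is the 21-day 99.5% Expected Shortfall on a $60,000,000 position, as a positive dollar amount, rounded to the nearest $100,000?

$12,600,000

σ_{21d} = 1.58% × √21 = 7.240%.
ES multiplier = φ(z)/(1−α) = 0.014453/0.005 = 2.891.
ES = 7.240% × 2.891 = 20.931%; on $60,000,000: $12,558,600.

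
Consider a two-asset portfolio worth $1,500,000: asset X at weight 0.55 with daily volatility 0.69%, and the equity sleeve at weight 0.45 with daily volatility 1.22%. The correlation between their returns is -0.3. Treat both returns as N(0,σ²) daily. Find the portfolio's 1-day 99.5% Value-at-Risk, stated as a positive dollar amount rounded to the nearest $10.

σ_p² = 0.55²·0.69² + 0.45²·1.22² + 2·-0.3·0.55·0.45·0.69·1.22 = 0.3204 (%²).
σ_p = √0.3204 = 0.566%.
At 99.5%, z = 2.576.
VaR = 2.576 × 0.566% = 1.458%; on $1,500,000 that is $21,870.

$21,870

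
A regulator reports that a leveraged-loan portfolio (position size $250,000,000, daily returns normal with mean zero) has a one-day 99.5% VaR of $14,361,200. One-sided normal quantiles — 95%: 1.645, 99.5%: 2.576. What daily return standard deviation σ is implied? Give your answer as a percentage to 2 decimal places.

VaR as a fraction: $14,361,200 / $250,000,000 = 5.744%.
σ = VaR / z = 5.744% / 2.576 = 2.230%.

2.23%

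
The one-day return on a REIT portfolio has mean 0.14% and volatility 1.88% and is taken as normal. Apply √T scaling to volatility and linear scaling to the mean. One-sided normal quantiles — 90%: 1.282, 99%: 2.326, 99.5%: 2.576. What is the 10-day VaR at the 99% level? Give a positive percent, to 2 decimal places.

12.43%

σ_{10d} = 1.88% × √10 = 5.945%; μ_{10d} = 10 × 0.14% = 1.400%.
VaR = −(1.400%) + 2.326 × 5.945% = 12.428%.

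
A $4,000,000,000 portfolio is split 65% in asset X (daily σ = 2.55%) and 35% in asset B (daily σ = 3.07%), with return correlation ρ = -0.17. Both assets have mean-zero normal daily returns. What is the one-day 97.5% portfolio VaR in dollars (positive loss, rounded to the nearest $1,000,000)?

$142,000,000

σ_p² = 0.65²·2.55² + 0.35²·3.07² + 2·-0.17·0.65·0.35·2.55·3.07 = 3.2963 (%²).
σ_p = √3.2963 = 1.816%.
At 97.5%, z = 1.960.
VaR = 1.960 × 1.816% = 3.559%; on $4,000,000,000 that is $142,360,000.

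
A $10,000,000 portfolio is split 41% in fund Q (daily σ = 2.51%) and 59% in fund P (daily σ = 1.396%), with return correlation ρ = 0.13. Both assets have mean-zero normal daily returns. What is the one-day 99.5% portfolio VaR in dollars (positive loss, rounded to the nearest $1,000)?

σ_p² = 0.41²·2.51² + 0.59²·1.396² + 2·0.13·0.41·0.59·2.51·1.396 = 1.9578 (%²).
σ_p = √1.9578 = 1.399%.
At 99.5%, z = 2.576.
VaR = 2.576 × 1.399% = 3.604%; on $10,000,000 that is $360,400.

$360,000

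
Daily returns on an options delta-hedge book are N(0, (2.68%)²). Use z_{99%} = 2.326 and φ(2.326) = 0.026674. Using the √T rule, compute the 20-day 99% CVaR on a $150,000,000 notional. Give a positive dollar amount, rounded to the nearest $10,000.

σ_{20d} = 2.68% × √20 = 11.985%.
ES multiplier = φ(z)/(1−α) = 0.026674/0.01 = 2.667.
ES = 11.985% × 2.667 = 31.964%; on $150,000,000: $47,946,000.

$47,950,000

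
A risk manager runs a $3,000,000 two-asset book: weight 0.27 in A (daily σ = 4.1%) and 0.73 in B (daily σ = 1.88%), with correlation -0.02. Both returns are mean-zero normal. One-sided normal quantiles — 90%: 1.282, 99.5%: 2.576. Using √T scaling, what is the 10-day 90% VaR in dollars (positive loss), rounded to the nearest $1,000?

$212,000

σ_p = √(0.27²·4.1² + 0.73²·1.88² + 2·-0.02·0.27·0.73·4.1·1.88) = 1.746%.
σ_{10d} = 1.746% × √10 = 5.521%.
VaR = 1.282 × 5.521% = 7.078%; on $3,000,000 that is $212,340.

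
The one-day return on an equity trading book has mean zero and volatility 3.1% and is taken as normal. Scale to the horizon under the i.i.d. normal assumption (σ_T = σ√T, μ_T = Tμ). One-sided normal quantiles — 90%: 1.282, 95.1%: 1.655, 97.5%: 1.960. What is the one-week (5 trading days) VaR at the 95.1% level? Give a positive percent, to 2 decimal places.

11.47%

σ_{5d} = 3.1% × √5 = 6.932%.
VaR = 1.655 × 6.932% = 11.472%.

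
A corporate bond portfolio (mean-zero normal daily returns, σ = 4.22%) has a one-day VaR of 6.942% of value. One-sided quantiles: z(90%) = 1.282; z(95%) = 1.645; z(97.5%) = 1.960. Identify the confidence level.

Implied z = VaR/σ = 6.942 / 4.22 = 1.645.
This matches z(95%) = 1.645.

95%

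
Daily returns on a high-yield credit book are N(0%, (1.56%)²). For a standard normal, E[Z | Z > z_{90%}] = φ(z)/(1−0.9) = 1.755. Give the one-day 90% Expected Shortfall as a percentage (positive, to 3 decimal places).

ES = 1.56% × 1.755 = 2.738%.

2.738%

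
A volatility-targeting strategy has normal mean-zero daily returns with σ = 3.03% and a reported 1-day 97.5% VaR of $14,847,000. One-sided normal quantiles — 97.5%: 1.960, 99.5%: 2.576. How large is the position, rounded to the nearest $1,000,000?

VaR as a fraction of value: z·σ = 1.960 × 3.03% = 5.9388%.
Position = $14,847,000 / 0.059388 = $250,000,000.

$250,000,000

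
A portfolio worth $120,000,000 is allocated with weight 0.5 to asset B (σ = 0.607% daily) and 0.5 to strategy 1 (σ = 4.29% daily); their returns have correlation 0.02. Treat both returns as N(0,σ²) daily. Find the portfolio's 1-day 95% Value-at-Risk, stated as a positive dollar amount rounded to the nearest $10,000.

σ_p² = 0.5²·0.607² + 0.5²·4.29² + 2·0.02·0.5·0.5·0.607·4.29 = 4.7192 (%²).
σ_p = √4.7192 = 2.172%.
At 95%, z = 1.645.
VaR = 1.645 × 2.172% = 3.573%; on $120,000,000 that is $4,287,600.

$4,290,000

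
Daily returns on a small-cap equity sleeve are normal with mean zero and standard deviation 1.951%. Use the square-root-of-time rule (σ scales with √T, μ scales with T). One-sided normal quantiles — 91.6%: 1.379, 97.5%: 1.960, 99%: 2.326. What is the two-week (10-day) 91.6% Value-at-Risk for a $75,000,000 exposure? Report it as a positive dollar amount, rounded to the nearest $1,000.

σ_{10d} = 1.951% × √10 = 6.170%.
VaR = 1.379 × 6.170% = 8.508%.
On $75,000,000: 0.08508 × $75,000,000 = $6,381,000.

$6,381,000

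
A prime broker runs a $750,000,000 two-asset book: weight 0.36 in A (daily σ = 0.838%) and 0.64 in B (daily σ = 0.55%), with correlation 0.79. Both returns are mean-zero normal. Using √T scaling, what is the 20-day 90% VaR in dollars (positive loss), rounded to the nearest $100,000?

$26,600,000

σ_p = √(0.36²·0.838² + 0.64²·0.55² + 2·0.79·0.36·0.64·0.838·0.55) = 0.619%.
σ_{20d} = 0.619% × √20 = 2.768%.
z(90%) = 1.282.
VaR = 1.282 × 2.768% = 3.549%; on $750,000,000 that is $26,617,500.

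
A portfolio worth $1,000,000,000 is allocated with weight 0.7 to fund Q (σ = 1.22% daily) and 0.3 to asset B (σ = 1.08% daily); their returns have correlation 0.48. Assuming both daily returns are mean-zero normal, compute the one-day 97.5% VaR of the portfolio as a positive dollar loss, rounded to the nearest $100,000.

σ_p² = 0.7²·1.22² + 0.3²·1.08² + 2·0.48·0.7·0.3·1.22·1.08 = 1.0999 (%²).
σ_p = √1.0999 = 1.049%.
At 97.5%, z = 1.960.
VaR = 1.960 × 1.049% = 2.056%; on $1,000,000,000 that is $20,560,000.

$20,600,000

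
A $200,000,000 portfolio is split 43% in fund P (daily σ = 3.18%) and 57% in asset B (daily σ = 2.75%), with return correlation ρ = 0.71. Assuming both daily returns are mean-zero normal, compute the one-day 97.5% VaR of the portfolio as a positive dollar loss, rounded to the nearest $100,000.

$10,600,000

σ_p² = 0.43²·3.18² + 0.57²·2.75² + 2·0.71·0.43·0.57·3.18·2.75 = 7.3705 (%²).
σ_p = √7.3705 = 2.715%.
At 97.5%, z = 1.960.
VaR = 1.960 × 2.715% = 5.321%; on $200,000,000 that is $10,642,000.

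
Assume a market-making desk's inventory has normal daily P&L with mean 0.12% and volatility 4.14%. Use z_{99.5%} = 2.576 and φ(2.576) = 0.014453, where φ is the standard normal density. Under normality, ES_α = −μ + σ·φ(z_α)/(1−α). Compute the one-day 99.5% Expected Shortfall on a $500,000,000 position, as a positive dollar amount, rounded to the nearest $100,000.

Tail multiplier: φ(z)/(1−α) = 0.014453 / 0.005 = 2.891.
ES = −(0.12%) + 4.14% × 2.891 = 11.849%.
On $500,000,000: 0.11849 × $500,000,000 = $59,245,000.

$59,200,000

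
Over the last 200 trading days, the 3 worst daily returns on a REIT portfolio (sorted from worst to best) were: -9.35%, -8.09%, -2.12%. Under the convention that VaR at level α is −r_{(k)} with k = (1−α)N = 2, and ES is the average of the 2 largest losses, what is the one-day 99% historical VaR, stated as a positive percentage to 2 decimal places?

8.09%

k = 2; the 2nd lowest return is -8.09%, so VaR = 8.09%.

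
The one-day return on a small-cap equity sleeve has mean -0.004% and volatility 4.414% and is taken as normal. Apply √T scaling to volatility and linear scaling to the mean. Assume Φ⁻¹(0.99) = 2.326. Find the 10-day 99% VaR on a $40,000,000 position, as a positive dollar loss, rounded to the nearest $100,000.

σ_{10d} = 4.414% × √10 = 13.958%; μ_{10d} = 10 × -0.004% = -0.040%.
VaR = −(-0.040%) + 2.326 × 13.958% = 32.506%.
On $40,000,000: 0.32506 × $40,000,000 = $13,002,400.

$13,000,000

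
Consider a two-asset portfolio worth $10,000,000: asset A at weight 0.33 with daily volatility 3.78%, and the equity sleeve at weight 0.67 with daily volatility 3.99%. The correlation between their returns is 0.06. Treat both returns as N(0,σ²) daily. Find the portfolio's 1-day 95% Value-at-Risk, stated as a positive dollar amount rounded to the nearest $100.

σ_p² = 0.33²·3.78² + 0.67²·3.99² + 2·0.06·0.33·0.67·3.78·3.99 = 9.1027 (%²).
σ_p = √9.1027 = 3.017%.
At 95%, z = 1.645.
VaR = 1.645 × 3.017% = 4.963%; on $10,000,000 that is $496,300.

$496,300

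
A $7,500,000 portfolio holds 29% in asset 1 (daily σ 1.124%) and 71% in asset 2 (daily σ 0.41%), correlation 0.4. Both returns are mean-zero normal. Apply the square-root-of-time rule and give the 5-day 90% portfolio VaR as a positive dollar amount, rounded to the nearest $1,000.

$111,000

σ_p = √(0.29²·1.124² + 0.71²·0.41² + 2·0.4·0.29·0.71·1.124·0.41) = 0.517%.
σ_{5d} = 0.517% × √5 = 1.156%.
z(90%) = 1.282.
VaR = 1.282 × 1.156% = 1.482%; on $7,500,000 that is $111,150.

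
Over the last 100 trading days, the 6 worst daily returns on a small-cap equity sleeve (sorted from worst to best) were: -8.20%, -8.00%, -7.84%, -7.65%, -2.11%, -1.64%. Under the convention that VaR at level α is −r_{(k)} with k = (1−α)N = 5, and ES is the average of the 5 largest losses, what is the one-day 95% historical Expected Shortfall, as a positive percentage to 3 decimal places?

6.760%

The 5 worst returns sum to -33.80%.
ES = −(-33.80%) / 5 = 6.76% ≈ 6.760%.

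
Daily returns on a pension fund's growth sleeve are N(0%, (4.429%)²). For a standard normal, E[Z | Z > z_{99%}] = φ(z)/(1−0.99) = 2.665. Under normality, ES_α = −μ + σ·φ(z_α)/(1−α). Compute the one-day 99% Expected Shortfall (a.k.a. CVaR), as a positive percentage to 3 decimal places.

11.803%

ES = 4.429% × 2.665 = 11.803%.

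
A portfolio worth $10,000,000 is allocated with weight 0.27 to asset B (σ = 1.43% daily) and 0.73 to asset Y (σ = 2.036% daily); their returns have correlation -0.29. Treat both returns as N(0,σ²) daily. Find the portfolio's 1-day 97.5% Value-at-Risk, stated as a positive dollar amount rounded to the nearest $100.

$278,900

σ_p² = 0.27²·1.43² + 0.73²·2.036² + 2·-0.29·0.27·0.73·1.43·2.036 = 2.0253 (%²).
σ_p = √2.0253 = 1.423%.
At 97.5%, z = 1.960.
VaR = 1.960 × 1.423% = 2.789%; on $10,000,000 that is $278,900.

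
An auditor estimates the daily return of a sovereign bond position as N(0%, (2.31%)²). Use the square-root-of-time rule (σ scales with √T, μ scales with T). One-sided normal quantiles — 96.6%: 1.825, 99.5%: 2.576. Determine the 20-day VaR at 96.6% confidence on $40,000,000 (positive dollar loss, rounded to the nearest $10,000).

$7,540,000

σ_{20d} = 2.31% × √20 = 10.331%.
VaR = 1.825 × 10.331% = 18.854%.
On $40,000,000: 0.18854 × $40,000,000 = $7,541,600.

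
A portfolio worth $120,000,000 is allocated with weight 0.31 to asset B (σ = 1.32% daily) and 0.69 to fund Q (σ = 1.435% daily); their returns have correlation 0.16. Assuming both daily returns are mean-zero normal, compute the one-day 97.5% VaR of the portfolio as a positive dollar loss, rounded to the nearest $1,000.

σ_p² = 0.31²·1.32² + 0.69²·1.435² + 2·0.16·0.31·0.69·1.32·1.435 = 1.2775 (%²).
σ_p = √1.2775 = 1.130%.
At 97.5%, z = 1.960.
VaR = 1.960 × 1.130% = 2.215%; on $120,000,000 that is $2,658,000.

$2,658,000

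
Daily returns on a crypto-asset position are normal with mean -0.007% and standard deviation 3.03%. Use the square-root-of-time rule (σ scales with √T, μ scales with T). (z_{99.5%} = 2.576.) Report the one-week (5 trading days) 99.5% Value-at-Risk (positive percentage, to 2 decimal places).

σ_{5d} = 3.03% × √5 = 6.775%; μ_{5d} = 5 × -0.007% = -0.035%.
VaR = −(-0.035%) + 2.576 × 6.775% = 17.487%.

17.49%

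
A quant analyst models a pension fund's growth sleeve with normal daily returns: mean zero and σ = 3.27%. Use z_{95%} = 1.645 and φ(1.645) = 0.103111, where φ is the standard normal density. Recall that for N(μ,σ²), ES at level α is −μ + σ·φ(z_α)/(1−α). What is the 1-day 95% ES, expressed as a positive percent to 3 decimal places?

6.743%

Tail multiplier: φ(z)/(1−α) = 0.103111 / 0.05 = 2.062.
ES = 3.27% × 2.062 = 6.743%.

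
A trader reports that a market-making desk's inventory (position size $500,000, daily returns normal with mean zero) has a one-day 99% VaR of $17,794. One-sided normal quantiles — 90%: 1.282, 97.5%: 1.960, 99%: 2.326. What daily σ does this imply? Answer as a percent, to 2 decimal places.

1.53%

VaR as a fraction: $17,794 / $500,000 = 3.559%.
σ = VaR / z = 3.559% / 2.326 = 1.530%.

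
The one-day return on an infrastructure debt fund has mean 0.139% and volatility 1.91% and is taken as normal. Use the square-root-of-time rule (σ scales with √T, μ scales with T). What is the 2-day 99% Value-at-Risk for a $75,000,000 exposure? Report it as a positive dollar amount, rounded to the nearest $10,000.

At 99%, z = 2.326.
σ_{2d} = 1.91% × √2 = 2.701%; μ_{2d} = 2 × 0.139% = 0.278%.
VaR = −(0.278%) + 2.326 × 2.701% = 6.005%.
On $75,000,000: 0.06005 × $75,000,000 = $4,503,750.

$4,500,000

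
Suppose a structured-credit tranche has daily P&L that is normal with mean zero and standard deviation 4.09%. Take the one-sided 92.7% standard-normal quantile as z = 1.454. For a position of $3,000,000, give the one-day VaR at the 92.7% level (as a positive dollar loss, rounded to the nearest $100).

VaR = z·σ = 1.454 × 4.09% = 5.947%.
On $3,000,000: 0.05947 × $3,000,000 = $178,410.

$178,400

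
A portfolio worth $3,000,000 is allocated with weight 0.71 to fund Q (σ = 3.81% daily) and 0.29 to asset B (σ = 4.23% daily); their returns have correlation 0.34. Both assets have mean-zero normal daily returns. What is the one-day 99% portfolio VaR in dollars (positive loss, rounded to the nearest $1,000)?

$232,000

σ_p² = 0.71²·3.81² + 0.29²·4.23² + 2·0.34·0.71·0.29·3.81·4.23 = 11.0788 (%²).
σ_p = √11.0788 = 3.328%.
At 99%, z = 2.326.
VaR = 2.326 × 3.328% = 7.741%; on $3,000,000 that is $232,230.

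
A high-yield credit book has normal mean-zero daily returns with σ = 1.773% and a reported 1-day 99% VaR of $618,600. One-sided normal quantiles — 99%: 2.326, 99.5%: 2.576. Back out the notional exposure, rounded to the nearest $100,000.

VaR as a fraction of value: z·σ = 2.326 × 1.773% = 4.124%.
Position = $618,600 / 0.04124 = $15,000,007.

$15,000,000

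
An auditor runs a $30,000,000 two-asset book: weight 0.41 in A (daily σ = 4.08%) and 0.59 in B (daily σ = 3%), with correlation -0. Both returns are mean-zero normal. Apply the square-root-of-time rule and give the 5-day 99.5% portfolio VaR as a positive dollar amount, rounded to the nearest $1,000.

σ_p = √(0.41²·4.08² + 0.59²·3² + 2·-0·0.41·0.59·4.08·3) = 2.435%.
σ_{5d} = 2.435% × √5 = 5.445%.
z(99.5%) = 2.576.
VaR = 2.576 × 5.445% = 14.026%; on $30,000,000 that is $4,207,800.

$4,208,000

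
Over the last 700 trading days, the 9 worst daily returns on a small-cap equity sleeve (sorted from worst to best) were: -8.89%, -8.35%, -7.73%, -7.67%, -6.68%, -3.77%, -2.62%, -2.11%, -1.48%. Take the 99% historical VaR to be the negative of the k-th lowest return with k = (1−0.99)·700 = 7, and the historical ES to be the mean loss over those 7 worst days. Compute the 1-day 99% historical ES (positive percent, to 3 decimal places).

The 7 worst returns sum to -45.71%.
ES = −(-45.71%) / 7 = 6.53% ≈ 6.530%.

6.530%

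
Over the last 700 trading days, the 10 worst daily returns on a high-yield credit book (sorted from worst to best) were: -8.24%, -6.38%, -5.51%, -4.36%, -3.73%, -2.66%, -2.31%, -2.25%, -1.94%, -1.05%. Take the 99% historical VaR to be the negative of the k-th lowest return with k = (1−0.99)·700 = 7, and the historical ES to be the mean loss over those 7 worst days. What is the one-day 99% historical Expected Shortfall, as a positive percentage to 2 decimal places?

4.74%

The 7 worst returns sum to -33.19%.
ES = −(-33.19%) / 7 = 4.7414…% ≈ 4.74%.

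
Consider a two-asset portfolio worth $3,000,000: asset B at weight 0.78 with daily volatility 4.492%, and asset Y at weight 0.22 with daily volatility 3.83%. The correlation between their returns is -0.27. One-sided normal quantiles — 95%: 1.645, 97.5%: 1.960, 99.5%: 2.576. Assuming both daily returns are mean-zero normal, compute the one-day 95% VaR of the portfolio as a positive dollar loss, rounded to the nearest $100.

σ_p² = 0.78²·4.492² + 0.22²·3.83² + 2·-0.27·0.78·0.22·4.492·3.83 = 11.3921 (%²).
σ_p = √11.3921 = 3.375%.
VaR = 1.645 × 3.375% = 5.552%; on $3,000,000 that is $166,560.

$166,600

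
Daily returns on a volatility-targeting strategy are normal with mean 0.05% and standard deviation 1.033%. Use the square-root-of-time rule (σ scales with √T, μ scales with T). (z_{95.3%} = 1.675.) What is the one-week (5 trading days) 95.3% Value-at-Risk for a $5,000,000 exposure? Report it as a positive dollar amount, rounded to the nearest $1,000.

$181,000

σ_{5d} = 1.033% × √5 = 2.310%; μ_{5d} = 5 × 0.05% = 0.250%.
VaR = −(0.250%) + 1.675 × 2.310% = 3.619%.
On $5,000,000: 0.03619 × $5,000,000 = $180,950.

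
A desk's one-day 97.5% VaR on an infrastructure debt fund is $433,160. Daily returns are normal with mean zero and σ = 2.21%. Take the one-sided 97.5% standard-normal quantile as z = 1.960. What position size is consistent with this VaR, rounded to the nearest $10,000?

$10,000,000

VaR as a fraction of value: z·σ = 1.960 × 2.21% = 4.3316%.
Position = $433,160 / 0.043316 = $10,000,000.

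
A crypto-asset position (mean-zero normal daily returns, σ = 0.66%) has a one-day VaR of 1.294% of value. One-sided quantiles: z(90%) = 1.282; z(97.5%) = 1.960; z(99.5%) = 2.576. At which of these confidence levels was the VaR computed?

Implied z = VaR/σ = 1.294 / 0.66 = 1.961.
This matches z(97.5%) = 1.960.

97.5%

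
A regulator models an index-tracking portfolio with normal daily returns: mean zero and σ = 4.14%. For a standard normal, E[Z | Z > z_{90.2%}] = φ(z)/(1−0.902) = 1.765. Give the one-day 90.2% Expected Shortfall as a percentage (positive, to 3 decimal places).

ES = 4.14% × 1.765 = 7.307%.

7.307%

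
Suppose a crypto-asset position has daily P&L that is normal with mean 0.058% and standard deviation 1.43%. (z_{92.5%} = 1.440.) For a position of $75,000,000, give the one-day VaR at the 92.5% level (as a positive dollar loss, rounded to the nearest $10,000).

$1,500,000

VaR = −μ + z·σ = −(0.058%) + 1.440 × 1.43% = 2.001%.
On $75,000,000: 0.02001 × $75,000,000 = $1,500,750.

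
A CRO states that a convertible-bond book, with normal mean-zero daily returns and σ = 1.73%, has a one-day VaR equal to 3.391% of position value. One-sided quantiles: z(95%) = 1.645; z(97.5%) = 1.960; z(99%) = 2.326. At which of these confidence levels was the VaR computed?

Implied z = VaR/σ = 3.391 / 1.73 = 1.960.
This matches z(97.5%) = 1.960.

97.5%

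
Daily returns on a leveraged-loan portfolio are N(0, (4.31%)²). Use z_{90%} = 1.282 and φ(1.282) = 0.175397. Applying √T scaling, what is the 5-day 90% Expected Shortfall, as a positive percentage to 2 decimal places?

16.90%

σ_{5d} = 4.31% × √5 = 9.637%.
ES multiplier = φ(z)/(1−α) = 0.175397/0.1 = 1.754.
ES = 9.637% × 1.754 = 16.903%.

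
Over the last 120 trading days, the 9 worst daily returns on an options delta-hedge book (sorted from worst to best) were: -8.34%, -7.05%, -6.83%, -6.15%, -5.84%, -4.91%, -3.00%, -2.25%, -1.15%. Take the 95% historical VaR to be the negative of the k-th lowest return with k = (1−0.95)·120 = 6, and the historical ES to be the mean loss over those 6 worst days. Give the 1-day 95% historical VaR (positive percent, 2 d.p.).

k = 6; the 6th lowest return is -4.91%, so VaR = 4.91%.

4.91%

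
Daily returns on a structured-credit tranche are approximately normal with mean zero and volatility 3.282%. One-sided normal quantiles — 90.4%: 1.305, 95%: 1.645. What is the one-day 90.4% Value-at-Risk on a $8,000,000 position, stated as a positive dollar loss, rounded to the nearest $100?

$342,600

VaR = z·σ = 1.305 × 3.282% = 4.283%.
On $8,000,000: 0.04283 × $8,000,000 = $342,640.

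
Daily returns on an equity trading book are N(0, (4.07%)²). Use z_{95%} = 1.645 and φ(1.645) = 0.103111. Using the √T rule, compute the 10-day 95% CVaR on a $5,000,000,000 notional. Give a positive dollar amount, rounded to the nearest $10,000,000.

σ_{10d} = 4.07% × √10 = 12.870%.
ES multiplier = φ(z)/(1−α) = 0.103111/0.05 = 2.062.
ES = 12.870% × 2.062 = 26.538%; on $5,000,000,000: $1,326,900,000.

$1,330,000,000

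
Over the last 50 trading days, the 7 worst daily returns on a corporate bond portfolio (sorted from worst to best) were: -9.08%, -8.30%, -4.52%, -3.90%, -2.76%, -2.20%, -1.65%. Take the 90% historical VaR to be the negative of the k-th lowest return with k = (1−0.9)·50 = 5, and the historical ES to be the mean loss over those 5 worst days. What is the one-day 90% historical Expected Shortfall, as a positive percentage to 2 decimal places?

5.71%

The 5 worst returns sum to -28.56%.
ES = −(-28.56%) / 5 = 5.712% ≈ 5.71%.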